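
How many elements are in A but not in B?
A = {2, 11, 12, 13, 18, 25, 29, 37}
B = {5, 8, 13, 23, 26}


Set A = {2, 11, 12, 13, 18, 25, 29, 37}
Set B = {5, 8, 13, 23, 26}
A \ B = {2, 11, 12, 18, 25, 29, 37}
|A \ B| = 7

7


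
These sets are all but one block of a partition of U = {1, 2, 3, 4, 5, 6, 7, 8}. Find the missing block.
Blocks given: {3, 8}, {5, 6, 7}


U = {1, 2, 3, 4, 5, 6, 7, 8}
Shown blocks: {3, 8}, {5, 6, 7}
A partition's blocks are pairwise disjoint and cover U, so the missing block = U \ (union of shown blocks).
Union of shown blocks: {3, 5, 6, 7, 8}
Missing block = U \ (union) = {1, 2, 4}

{1, 2, 4}


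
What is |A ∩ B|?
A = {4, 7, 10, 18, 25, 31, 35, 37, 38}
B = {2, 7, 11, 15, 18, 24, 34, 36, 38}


Set A = {4, 7, 10, 18, 25, 31, 35, 37, 38}
Set B = {2, 7, 11, 15, 18, 24, 34, 36, 38}
A ∩ B = {7, 18, 38}
|A ∩ B| = 3

3


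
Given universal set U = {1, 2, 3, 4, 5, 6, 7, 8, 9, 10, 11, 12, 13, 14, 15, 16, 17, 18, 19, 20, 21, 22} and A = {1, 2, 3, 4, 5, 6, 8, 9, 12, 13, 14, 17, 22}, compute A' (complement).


Universal set U = {1, 2, 3, 4, 5, 6, 7, 8, 9, 10, 11, 12, 13, 14, 15, 16, 17, 18, 19, 20, 21, 22}
Set A = {1, 2, 3, 4, 5, 6, 8, 9, 12, 13, 14, 17, 22}
A' = U \ A = elements in U but not in A
Checking each element of U:
1 (in A, exclude), 2 (in A, exclude), 3 (in A, exclude), 4 (in A, exclude), 5 (in A, exclude), 6 (in A, exclude), 7 (not in A, include), 8 (in A, exclude), 9 (in A, exclude), 10 (not in A, include), 11 (not in A, include), 12 (in A, exclude), 13 (in A, exclude), 14 (in A, exclude), 15 (not in A, include), 16 (not in A, include), 17 (in A, exclude), 18 (not in A, include), 19 (not in A, include), 20 (not in A, include), 21 (not in A, include), 22 (in A, exclude)
A' = {7, 10, 11, 15, 16, 18, 19, 20, 21}

{7, 10, 11, 15, 16, 18, 19, 20, 21}


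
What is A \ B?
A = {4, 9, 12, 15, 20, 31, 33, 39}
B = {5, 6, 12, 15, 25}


Set A = {4, 9, 12, 15, 20, 31, 33, 39}
Set B = {5, 6, 12, 15, 25}
A \ B includes elements in A that are not in B.
Check each element of A:
4 (not in B, keep), 9 (not in B, keep), 12 (in B, remove), 15 (in B, remove), 20 (not in B, keep), 31 (not in B, keep), 33 (not in B, keep), 39 (not in B, keep)
A \ B = {4, 9, 20, 31, 33, 39}

{4, 9, 20, 31, 33, 39}


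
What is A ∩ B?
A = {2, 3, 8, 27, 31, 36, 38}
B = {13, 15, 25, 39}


Set A = {2, 3, 8, 27, 31, 36, 38}
Set B = {13, 15, 25, 39}
A ∩ B includes only elements in both sets.
Check each element of A against B:
2 ✗, 3 ✗, 8 ✗, 27 ✗, 31 ✗, 36 ✗, 38 ✗
A ∩ B = {}

{}


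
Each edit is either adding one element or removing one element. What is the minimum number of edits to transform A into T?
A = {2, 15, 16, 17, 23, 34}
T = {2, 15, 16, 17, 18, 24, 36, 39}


Set A = {2, 15, 16, 17, 23, 34}
Set T = {2, 15, 16, 17, 18, 24, 36, 39}
Elements to remove from A (in A, not in T): {23, 34} → 2 removals
Elements to add to A (in T, not in A): {18, 24, 36, 39} → 4 additions
Total edits = 2 + 4 = 6

6


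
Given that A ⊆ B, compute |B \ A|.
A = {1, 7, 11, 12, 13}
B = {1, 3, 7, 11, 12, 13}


Set A = {1, 7, 11, 12, 13}, |A| = 5
Set B = {1, 3, 7, 11, 12, 13}, |B| = 6
Since A ⊆ B: B \ A = {3}
|B| - |A| = 6 - 5 = 1

1


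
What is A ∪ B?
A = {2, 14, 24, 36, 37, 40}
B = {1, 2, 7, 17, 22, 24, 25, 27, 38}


Set A = {2, 14, 24, 36, 37, 40}
Set B = {1, 2, 7, 17, 22, 24, 25, 27, 38}
A ∪ B includes all elements in either set.
Elements from A: {2, 14, 24, 36, 37, 40}
Elements from B not already included: {1, 7, 17, 22, 25, 27, 38}
A ∪ B = {1, 2, 7, 14, 17, 22, 24, 25, 27, 36, 37, 38, 40}

{1, 2, 7, 14, 17, 22, 24, 25, 27, 36, 37, 38, 40}


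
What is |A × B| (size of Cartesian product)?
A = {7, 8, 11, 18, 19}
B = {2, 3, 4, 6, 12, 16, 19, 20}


Set A = {7, 8, 11, 18, 19} has 5 elements.
Set B = {2, 3, 4, 6, 12, 16, 19, 20} has 8 elements.
|A × B| = |A| × |B| = 5 × 8 = 40

40


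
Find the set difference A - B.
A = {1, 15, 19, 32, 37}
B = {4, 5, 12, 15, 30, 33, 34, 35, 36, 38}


Set A = {1, 15, 19, 32, 37}
Set B = {4, 5, 12, 15, 30, 33, 34, 35, 36, 38}
A \ B includes elements in A that are not in B.
Check each element of A:
1 (not in B, keep), 15 (in B, remove), 19 (not in B, keep), 32 (not in B, keep), 37 (not in B, keep)
A \ B = {1, 19, 32, 37}

{1, 19, 32, 37}


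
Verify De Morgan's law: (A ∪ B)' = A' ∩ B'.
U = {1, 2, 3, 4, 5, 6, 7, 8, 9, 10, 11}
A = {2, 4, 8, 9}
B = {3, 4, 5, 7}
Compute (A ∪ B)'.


U = {1, 2, 3, 4, 5, 6, 7, 8, 9, 10, 11}
A = {2, 4, 8, 9}, B = {3, 4, 5, 7}
A ∪ B = {2, 3, 4, 5, 7, 8, 9}
(A ∪ B)' = U \ (A ∪ B) = {1, 6, 10, 11}
Verification via A' ∩ B': A' = {1, 3, 5, 6, 7, 10, 11}, B' = {1, 2, 6, 8, 9, 10, 11}
A' ∩ B' = {1, 6, 10, 11} ✓

{1, 6, 10, 11}


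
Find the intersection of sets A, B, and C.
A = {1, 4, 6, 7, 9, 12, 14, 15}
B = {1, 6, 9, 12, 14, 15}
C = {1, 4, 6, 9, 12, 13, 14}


Set A = {1, 4, 6, 7, 9, 12, 14, 15}
Set B = {1, 6, 9, 12, 14, 15}
Set C = {1, 4, 6, 9, 12, 13, 14}
First, A ∩ B = {1, 6, 9, 12, 14, 15}
Then, (A ∩ B) ∩ C = {1, 6, 9, 12, 14}

{1, 6, 9, 12, 14}


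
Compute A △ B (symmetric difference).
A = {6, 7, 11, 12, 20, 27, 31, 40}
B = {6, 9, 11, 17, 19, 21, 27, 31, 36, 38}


Set A = {6, 7, 11, 12, 20, 27, 31, 40}
Set B = {6, 9, 11, 17, 19, 21, 27, 31, 36, 38}
A △ B = (A \ B) ∪ (B \ A)
Elements in A but not B: {7, 12, 20, 40}
Elements in B but not A: {9, 17, 19, 21, 36, 38}
A △ B = {7, 9, 12, 17, 19, 20, 21, 36, 38, 40}

{7, 9, 12, 17, 19, 20, 21, 36, 38, 40}


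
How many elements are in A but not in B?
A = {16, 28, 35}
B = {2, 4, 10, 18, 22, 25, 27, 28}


Set A = {16, 28, 35}
Set B = {2, 4, 10, 18, 22, 25, 27, 28}
A \ B = {16, 35}
|A \ B| = 2

2


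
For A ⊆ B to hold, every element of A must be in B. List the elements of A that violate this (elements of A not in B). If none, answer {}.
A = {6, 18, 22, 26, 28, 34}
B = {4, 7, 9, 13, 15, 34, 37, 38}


Set A = {6, 18, 22, 26, 28, 34}
Set B = {4, 7, 9, 13, 15, 34, 37, 38}
Check each element of A against B:
6 ∉ B (include), 18 ∉ B (include), 22 ∉ B (include), 26 ∉ B (include), 28 ∉ B (include), 34 ∈ B
Elements of A not in B: {6, 18, 22, 26, 28}

{6, 18, 22, 26, 28}


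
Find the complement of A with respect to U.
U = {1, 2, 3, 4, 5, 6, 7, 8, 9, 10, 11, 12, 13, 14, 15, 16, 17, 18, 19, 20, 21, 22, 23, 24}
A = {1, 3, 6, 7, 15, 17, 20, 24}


Universal set U = {1, 2, 3, 4, 5, 6, 7, 8, 9, 10, 11, 12, 13, 14, 15, 16, 17, 18, 19, 20, 21, 22, 23, 24}
Set A = {1, 3, 6, 7, 15, 17, 20, 24}
A' = U \ A = elements in U but not in A
Checking each element of U:
1 (in A, exclude), 2 (not in A, include), 3 (in A, exclude), 4 (not in A, include), 5 (not in A, include), 6 (in A, exclude), 7 (in A, exclude), 8 (not in A, include), 9 (not in A, include), 10 (not in A, include), 11 (not in A, include), 12 (not in A, include), 13 (not in A, include), 14 (not in A, include), 15 (in A, exclude), 16 (not in A, include), 17 (in A, exclude), 18 (not in A, include), 19 (not in A, include), 20 (in A, exclude), 21 (not in A, include), 22 (not in A, include), 23 (not in A, include), 24 (in A, exclude)
A' = {2, 4, 5, 8, 9, 10, 11, 12, 13, 14, 16, 18, 19, 21, 22, 23}

{2, 4, 5, 8, 9, 10, 11, 12, 13, 14, 16, 18, 19, 21, 22, 23}


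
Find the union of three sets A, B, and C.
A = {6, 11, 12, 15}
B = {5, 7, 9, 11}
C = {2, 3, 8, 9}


Set A = {6, 11, 12, 15}
Set B = {5, 7, 9, 11}
Set C = {2, 3, 8, 9}
First, A ∪ B = {5, 6, 7, 9, 11, 12, 15}
Then, (A ∪ B) ∪ C = {2, 3, 5, 6, 7, 8, 9, 11, 12, 15}

{2, 3, 5, 6, 7, 8, 9, 11, 12, 15}


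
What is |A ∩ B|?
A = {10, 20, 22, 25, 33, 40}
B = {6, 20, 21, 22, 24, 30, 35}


Set A = {10, 20, 22, 25, 33, 40}
Set B = {6, 20, 21, 22, 24, 30, 35}
A ∩ B = {20, 22}
|A ∩ B| = 2

2


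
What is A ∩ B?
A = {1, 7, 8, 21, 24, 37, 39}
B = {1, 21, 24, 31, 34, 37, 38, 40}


Set A = {1, 7, 8, 21, 24, 37, 39}
Set B = {1, 21, 24, 31, 34, 37, 38, 40}
A ∩ B includes only elements in both sets.
Check each element of A against B:
1 ✓, 7 ✗, 8 ✗, 21 ✓, 24 ✓, 37 ✓, 39 ✗
A ∩ B = {1, 21, 24, 37}

{1, 21, 24, 37}


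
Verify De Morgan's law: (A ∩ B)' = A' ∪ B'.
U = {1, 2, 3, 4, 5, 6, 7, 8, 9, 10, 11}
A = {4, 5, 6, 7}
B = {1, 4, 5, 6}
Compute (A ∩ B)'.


U = {1, 2, 3, 4, 5, 6, 7, 8, 9, 10, 11}
A = {4, 5, 6, 7}, B = {1, 4, 5, 6}
A ∩ B = {4, 5, 6}
(A ∩ B)' = U \ (A ∩ B) = {1, 2, 3, 7, 8, 9, 10, 11}
Verification via A' ∪ B': A' = {1, 2, 3, 8, 9, 10, 11}, B' = {2, 3, 7, 8, 9, 10, 11}
A' ∪ B' = {1, 2, 3, 7, 8, 9, 10, 11} ✓

{1, 2, 3, 7, 8, 9, 10, 11}


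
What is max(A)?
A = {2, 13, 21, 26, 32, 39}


Set A = {2, 13, 21, 26, 32, 39}
Elements in ascending order: 2, 13, 21, 26, 32, 39
The largest element is 39.

39


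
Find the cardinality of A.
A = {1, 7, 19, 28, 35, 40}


Set A = {1, 7, 19, 28, 35, 40}
Listing elements: 1, 7, 19, 28, 35, 40
Counting: 6 elements
|A| = 6

6


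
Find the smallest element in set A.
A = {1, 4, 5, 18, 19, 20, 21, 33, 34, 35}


Set A = {1, 4, 5, 18, 19, 20, 21, 33, 34, 35}
Elements in ascending order: 1, 4, 5, 18, 19, 20, 21, 33, 34, 35
The smallest element is 1.

1


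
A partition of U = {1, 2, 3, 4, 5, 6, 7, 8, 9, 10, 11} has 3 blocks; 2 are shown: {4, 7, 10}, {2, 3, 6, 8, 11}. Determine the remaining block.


U = {1, 2, 3, 4, 5, 6, 7, 8, 9, 10, 11}
Shown blocks: {4, 7, 10}, {2, 3, 6, 8, 11}
A partition's blocks are pairwise disjoint and cover U, so the missing block = U \ (union of shown blocks).
Union of shown blocks: {2, 3, 4, 6, 7, 8, 10, 11}
Missing block = U \ (union) = {1, 5, 9}

{1, 5, 9}


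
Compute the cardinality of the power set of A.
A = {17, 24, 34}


Set A = {17, 24, 34}
|A| = 3
The power set P(A) contains all subsets of A.
|P(A)| = 2^|A| = 2^3 = 8

8


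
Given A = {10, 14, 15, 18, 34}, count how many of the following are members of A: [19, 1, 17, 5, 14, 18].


Set A = {10, 14, 15, 18, 34}
Candidates: [19, 1, 17, 5, 14, 18]
Check each candidate:
19 ∉ A, 1 ∉ A, 17 ∉ A, 5 ∉ A, 14 ∈ A, 18 ∈ A
Count of candidates in A: 2

2


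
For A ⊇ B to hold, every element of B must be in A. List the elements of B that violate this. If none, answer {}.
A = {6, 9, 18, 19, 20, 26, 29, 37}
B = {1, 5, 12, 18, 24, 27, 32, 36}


Set A = {6, 9, 18, 19, 20, 26, 29, 37}
Set B = {1, 5, 12, 18, 24, 27, 32, 36}
Check each element of B against A:
1 ∉ A (include), 5 ∉ A (include), 12 ∉ A (include), 18 ∈ A, 24 ∉ A (include), 27 ∉ A (include), 32 ∉ A (include), 36 ∉ A (include)
Elements of B not in A: {1, 5, 12, 24, 27, 32, 36}

{1, 5, 12, 24, 27, 32, 36}


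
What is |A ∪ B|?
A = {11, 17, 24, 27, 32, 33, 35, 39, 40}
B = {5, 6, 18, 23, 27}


Set A = {11, 17, 24, 27, 32, 33, 35, 39, 40}, |A| = 9
Set B = {5, 6, 18, 23, 27}, |B| = 5
A ∩ B = {27}, |A ∩ B| = 1
|A ∪ B| = |A| + |B| - |A ∩ B| = 9 + 5 - 1 = 13

13


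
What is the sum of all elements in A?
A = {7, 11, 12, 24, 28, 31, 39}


Set A = {7, 11, 12, 24, 28, 31, 39}
Sum = 7 + 11 + 12 + 24 + 28 + 31 + 39 = 152

152


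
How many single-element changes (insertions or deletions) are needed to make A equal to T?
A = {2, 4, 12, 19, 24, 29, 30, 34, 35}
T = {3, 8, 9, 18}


Set A = {2, 4, 12, 19, 24, 29, 30, 34, 35}
Set T = {3, 8, 9, 18}
Elements to remove from A (in A, not in T): {2, 4, 12, 19, 24, 29, 30, 34, 35} → 9 removals
Elements to add to A (in T, not in A): {3, 8, 9, 18} → 4 additions
Total edits = 9 + 4 = 13

13


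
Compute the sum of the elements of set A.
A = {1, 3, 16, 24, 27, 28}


Set A = {1, 3, 16, 24, 27, 28}
Sum = 1 + 3 + 16 + 24 + 27 + 28 = 99

99


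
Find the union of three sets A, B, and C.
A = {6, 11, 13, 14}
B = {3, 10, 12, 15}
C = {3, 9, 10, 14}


Set A = {6, 11, 13, 14}
Set B = {3, 10, 12, 15}
Set C = {3, 9, 10, 14}
First, A ∪ B = {3, 6, 10, 11, 12, 13, 14, 15}
Then, (A ∪ B) ∪ C = {3, 6, 9, 10, 11, 12, 13, 14, 15}

{3, 6, 9, 10, 11, 12, 13, 14, 15}


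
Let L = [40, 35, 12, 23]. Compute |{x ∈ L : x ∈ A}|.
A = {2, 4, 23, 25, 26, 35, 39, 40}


Set A = {2, 4, 23, 25, 26, 35, 39, 40}
Candidates: [40, 35, 12, 23]
Check each candidate:
40 ∈ A, 35 ∈ A, 12 ∉ A, 23 ∈ A
Count of candidates in A: 3

3


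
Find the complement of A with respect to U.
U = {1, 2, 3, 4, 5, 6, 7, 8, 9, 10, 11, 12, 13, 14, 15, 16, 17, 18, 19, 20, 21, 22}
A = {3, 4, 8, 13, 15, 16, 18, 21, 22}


Universal set U = {1, 2, 3, 4, 5, 6, 7, 8, 9, 10, 11, 12, 13, 14, 15, 16, 17, 18, 19, 20, 21, 22}
Set A = {3, 4, 8, 13, 15, 16, 18, 21, 22}
A' = U \ A = elements in U but not in A
Checking each element of U:
1 (not in A, include), 2 (not in A, include), 3 (in A, exclude), 4 (in A, exclude), 5 (not in A, include), 6 (not in A, include), 7 (not in A, include), 8 (in A, exclude), 9 (not in A, include), 10 (not in A, include), 11 (not in A, include), 12 (not in A, include), 13 (in A, exclude), 14 (not in A, include), 15 (in A, exclude), 16 (in A, exclude), 17 (not in A, include), 18 (in A, exclude), 19 (not in A, include), 20 (not in A, include), 21 (in A, exclude), 22 (in A, exclude)
A' = {1, 2, 5, 6, 7, 9, 10, 11, 12, 14, 17, 19, 20}

{1, 2, 5, 6, 7, 9, 10, 11, 12, 14, 17, 19, 20}


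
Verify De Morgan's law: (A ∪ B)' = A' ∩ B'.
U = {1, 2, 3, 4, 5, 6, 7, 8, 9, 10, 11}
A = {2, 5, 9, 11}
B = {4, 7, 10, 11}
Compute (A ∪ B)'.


U = {1, 2, 3, 4, 5, 6, 7, 8, 9, 10, 11}
A = {2, 5, 9, 11}, B = {4, 7, 10, 11}
A ∪ B = {2, 4, 5, 7, 9, 10, 11}
(A ∪ B)' = U \ (A ∪ B) = {1, 3, 6, 8}
Verification via A' ∩ B': A' = {1, 3, 4, 6, 7, 8, 10}, B' = {1, 2, 3, 5, 6, 8, 9}
A' ∩ B' = {1, 3, 6, 8} ✓

{1, 3, 6, 8}


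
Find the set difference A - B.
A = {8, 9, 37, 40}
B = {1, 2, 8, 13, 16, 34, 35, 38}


Set A = {8, 9, 37, 40}
Set B = {1, 2, 8, 13, 16, 34, 35, 38}
A \ B includes elements in A that are not in B.
Check each element of A:
8 (in B, remove), 9 (not in B, keep), 37 (not in B, keep), 40 (not in B, keep)
A \ B = {9, 37, 40}

{9, 37, 40}


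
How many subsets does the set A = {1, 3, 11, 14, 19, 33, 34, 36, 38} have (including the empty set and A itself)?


Set A = {1, 3, 11, 14, 19, 33, 34, 36, 38}
|A| = 9
The power set P(A) contains all subsets of A.
|P(A)| = 2^|A| = 2^9 = 512

512


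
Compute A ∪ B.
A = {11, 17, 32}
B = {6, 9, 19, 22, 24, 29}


Set A = {11, 17, 32}
Set B = {6, 9, 19, 22, 24, 29}
A ∪ B includes all elements in either set.
Elements from A: {11, 17, 32}
Elements from B not already included: {6, 9, 19, 22, 24, 29}
A ∪ B = {6, 9, 11, 17, 19, 22, 24, 29, 32}

{6, 9, 11, 17, 19, 22, 24, 29, 32}


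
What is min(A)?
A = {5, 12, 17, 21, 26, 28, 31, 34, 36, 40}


Set A = {5, 12, 17, 21, 26, 28, 31, 34, 36, 40}
Elements in ascending order: 5, 12, 17, 21, 26, 28, 31, 34, 36, 40
The smallest element is 5.

5


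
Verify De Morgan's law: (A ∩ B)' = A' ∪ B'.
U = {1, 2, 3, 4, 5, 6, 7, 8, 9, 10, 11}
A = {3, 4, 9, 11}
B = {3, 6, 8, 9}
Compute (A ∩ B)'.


U = {1, 2, 3, 4, 5, 6, 7, 8, 9, 10, 11}
A = {3, 4, 9, 11}, B = {3, 6, 8, 9}
A ∩ B = {3, 9}
(A ∩ B)' = U \ (A ∩ B) = {1, 2, 4, 5, 6, 7, 8, 10, 11}
Verification via A' ∪ B': A' = {1, 2, 5, 6, 7, 8, 10}, B' = {1, 2, 4, 5, 7, 10, 11}
A' ∪ B' = {1, 2, 4, 5, 6, 7, 8, 10, 11} ✓

{1, 2, 4, 5, 6, 7, 8, 10, 11}


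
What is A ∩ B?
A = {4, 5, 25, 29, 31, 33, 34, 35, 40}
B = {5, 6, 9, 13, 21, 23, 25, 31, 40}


Set A = {4, 5, 25, 29, 31, 33, 34, 35, 40}
Set B = {5, 6, 9, 13, 21, 23, 25, 31, 40}
A ∩ B includes only elements in both sets.
Check each element of A against B:
4 ✗, 5 ✓, 25 ✓, 29 ✗, 31 ✓, 33 ✗, 34 ✗, 35 ✗, 40 ✓
A ∩ B = {5, 25, 31, 40}

{5, 25, 31, 40}


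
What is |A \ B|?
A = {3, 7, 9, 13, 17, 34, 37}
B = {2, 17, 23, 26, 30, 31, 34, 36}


Set A = {3, 7, 9, 13, 17, 34, 37}
Set B = {2, 17, 23, 26, 30, 31, 34, 36}
A \ B = {3, 7, 9, 13, 37}
|A \ B| = 5

5


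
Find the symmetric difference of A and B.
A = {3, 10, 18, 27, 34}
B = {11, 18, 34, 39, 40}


Set A = {3, 10, 18, 27, 34}
Set B = {11, 18, 34, 39, 40}
A △ B = (A \ B) ∪ (B \ A)
Elements in A but not B: {3, 10, 27}
Elements in B but not A: {11, 39, 40}
A △ B = {3, 10, 11, 27, 39, 40}

{3, 10, 11, 27, 39, 40}


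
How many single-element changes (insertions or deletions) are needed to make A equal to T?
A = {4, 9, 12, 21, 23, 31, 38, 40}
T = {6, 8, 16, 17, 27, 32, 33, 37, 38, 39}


Set A = {4, 9, 12, 21, 23, 31, 38, 40}
Set T = {6, 8, 16, 17, 27, 32, 33, 37, 38, 39}
Elements to remove from A (in A, not in T): {4, 9, 12, 21, 23, 31, 40} → 7 removals
Elements to add to A (in T, not in A): {6, 8, 16, 17, 27, 32, 33, 37, 39} → 9 additions
Total edits = 7 + 9 = 16

16


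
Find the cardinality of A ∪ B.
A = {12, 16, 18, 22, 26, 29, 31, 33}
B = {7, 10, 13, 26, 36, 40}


Set A = {12, 16, 18, 22, 26, 29, 31, 33}, |A| = 8
Set B = {7, 10, 13, 26, 36, 40}, |B| = 6
A ∩ B = {26}, |A ∩ B| = 1
|A ∪ B| = |A| + |B| - |A ∩ B| = 8 + 6 - 1 = 13

13


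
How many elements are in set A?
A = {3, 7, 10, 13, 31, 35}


Set A = {3, 7, 10, 13, 31, 35}
Listing elements: 3, 7, 10, 13, 31, 35
Counting: 6 elements
|A| = 6

6


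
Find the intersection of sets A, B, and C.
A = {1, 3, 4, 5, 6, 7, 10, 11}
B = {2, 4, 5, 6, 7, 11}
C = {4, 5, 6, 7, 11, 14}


Set A = {1, 3, 4, 5, 6, 7, 10, 11}
Set B = {2, 4, 5, 6, 7, 11}
Set C = {4, 5, 6, 7, 11, 14}
First, A ∩ B = {4, 5, 6, 7, 11}
Then, (A ∩ B) ∩ C = {4, 5, 6, 7, 11}

{4, 5, 6, 7, 11}


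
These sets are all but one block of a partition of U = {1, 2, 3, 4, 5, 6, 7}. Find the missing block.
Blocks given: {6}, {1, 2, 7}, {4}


U = {1, 2, 3, 4, 5, 6, 7}
Shown blocks: {6}, {1, 2, 7}, {4}
A partition's blocks are pairwise disjoint and cover U, so the missing block = U \ (union of shown blocks).
Union of shown blocks: {1, 2, 4, 6, 7}
Missing block = U \ (union) = {3, 5}

{3, 5}


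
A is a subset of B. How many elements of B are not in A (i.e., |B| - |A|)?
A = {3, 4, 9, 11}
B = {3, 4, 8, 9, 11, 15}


Set A = {3, 4, 9, 11}, |A| = 4
Set B = {3, 4, 8, 9, 11, 15}, |B| = 6
Since A ⊆ B: B \ A = {8, 15}
|B| - |A| = 6 - 4 = 2

2


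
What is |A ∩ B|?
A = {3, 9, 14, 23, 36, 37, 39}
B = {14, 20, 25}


Set A = {3, 9, 14, 23, 36, 37, 39}
Set B = {14, 20, 25}
A ∩ B = {14}
|A ∩ B| = 1

1


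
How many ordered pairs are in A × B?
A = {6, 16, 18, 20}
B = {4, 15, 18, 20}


Set A = {6, 16, 18, 20} has 4 elements.
Set B = {4, 15, 18, 20} has 4 elements.
|A × B| = |A| × |B| = 4 × 4 = 16

16


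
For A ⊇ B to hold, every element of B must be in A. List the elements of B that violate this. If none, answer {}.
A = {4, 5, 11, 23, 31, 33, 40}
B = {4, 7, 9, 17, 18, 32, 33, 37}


Set A = {4, 5, 11, 23, 31, 33, 40}
Set B = {4, 7, 9, 17, 18, 32, 33, 37}
Check each element of B against A:
4 ∈ A, 7 ∉ A (include), 9 ∉ A (include), 17 ∉ A (include), 18 ∉ A (include), 32 ∉ A (include), 33 ∈ A, 37 ∉ A (include)
Elements of B not in A: {7, 9, 17, 18, 32, 37}

{7, 9, 17, 18, 32, 37}


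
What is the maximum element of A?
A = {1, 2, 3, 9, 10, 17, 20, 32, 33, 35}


Set A = {1, 2, 3, 9, 10, 17, 20, 32, 33, 35}
Elements in ascending order: 1, 2, 3, 9, 10, 17, 20, 32, 33, 35
The largest element is 35.

35


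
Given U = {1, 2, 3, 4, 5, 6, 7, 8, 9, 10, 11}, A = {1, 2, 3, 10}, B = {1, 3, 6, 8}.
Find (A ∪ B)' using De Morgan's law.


U = {1, 2, 3, 4, 5, 6, 7, 8, 9, 10, 11}
A = {1, 2, 3, 10}, B = {1, 3, 6, 8}
A ∪ B = {1, 2, 3, 6, 8, 10}
(A ∪ B)' = U \ (A ∪ B) = {4, 5, 7, 9, 11}
Verification via A' ∩ B': A' = {4, 5, 6, 7, 8, 9, 11}, B' = {2, 4, 5, 7, 9, 10, 11}
A' ∩ B' = {4, 5, 7, 9, 11} ✓

{4, 5, 7, 9, 11}


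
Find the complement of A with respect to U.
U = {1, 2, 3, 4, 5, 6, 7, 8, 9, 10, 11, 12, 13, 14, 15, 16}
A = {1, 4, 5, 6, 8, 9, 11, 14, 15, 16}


Universal set U = {1, 2, 3, 4, 5, 6, 7, 8, 9, 10, 11, 12, 13, 14, 15, 16}
Set A = {1, 4, 5, 6, 8, 9, 11, 14, 15, 16}
A' = U \ A = elements in U but not in A
Checking each element of U:
1 (in A, exclude), 2 (not in A, include), 3 (not in A, include), 4 (in A, exclude), 5 (in A, exclude), 6 (in A, exclude), 7 (not in A, include), 8 (in A, exclude), 9 (in A, exclude), 10 (not in A, include), 11 (in A, exclude), 12 (not in A, include), 13 (not in A, include), 14 (in A, exclude), 15 (in A, exclude), 16 (in A, exclude)
A' = {2, 3, 7, 10, 12, 13}

{2, 3, 7, 10, 12, 13}


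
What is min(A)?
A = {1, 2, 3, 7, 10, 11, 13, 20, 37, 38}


Set A = {1, 2, 3, 7, 10, 11, 13, 20, 37, 38}
Elements in ascending order: 1, 2, 3, 7, 10, 11, 13, 20, 37, 38
The smallest element is 1.

1


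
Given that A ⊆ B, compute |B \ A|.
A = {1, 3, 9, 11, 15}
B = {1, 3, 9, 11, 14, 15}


Set A = {1, 3, 9, 11, 15}, |A| = 5
Set B = {1, 3, 9, 11, 14, 15}, |B| = 6
Since A ⊆ B: B \ A = {14}
|B| - |A| = 6 - 5 = 1

1


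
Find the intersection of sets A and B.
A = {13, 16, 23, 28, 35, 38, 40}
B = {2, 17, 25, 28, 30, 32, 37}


Set A = {13, 16, 23, 28, 35, 38, 40}
Set B = {2, 17, 25, 28, 30, 32, 37}
A ∩ B includes only elements in both sets.
Check each element of A against B:
13 ✗, 16 ✗, 23 ✗, 28 ✓, 35 ✗, 38 ✗, 40 ✗
A ∩ B = {28}

{28}


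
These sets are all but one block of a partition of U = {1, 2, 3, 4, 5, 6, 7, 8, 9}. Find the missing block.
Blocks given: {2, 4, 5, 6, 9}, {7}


U = {1, 2, 3, 4, 5, 6, 7, 8, 9}
Shown blocks: {2, 4, 5, 6, 9}, {7}
A partition's blocks are pairwise disjoint and cover U, so the missing block = U \ (union of shown blocks).
Union of shown blocks: {2, 4, 5, 6, 7, 9}
Missing block = U \ (union) = {1, 3, 8}

{1, 3, 8}


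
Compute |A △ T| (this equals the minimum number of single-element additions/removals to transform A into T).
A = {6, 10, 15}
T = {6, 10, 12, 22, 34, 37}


Set A = {6, 10, 15}
Set T = {6, 10, 12, 22, 34, 37}
Elements to remove from A (in A, not in T): {15} → 1 removals
Elements to add to A (in T, not in A): {12, 22, 34, 37} → 4 additions
Total edits = 1 + 4 = 5

5


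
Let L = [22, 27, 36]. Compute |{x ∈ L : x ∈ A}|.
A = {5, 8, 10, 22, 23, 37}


Set A = {5, 8, 10, 22, 23, 37}
Candidates: [22, 27, 36]
Check each candidate:
22 ∈ A, 27 ∉ A, 36 ∉ A
Count of candidates in A: 1

1


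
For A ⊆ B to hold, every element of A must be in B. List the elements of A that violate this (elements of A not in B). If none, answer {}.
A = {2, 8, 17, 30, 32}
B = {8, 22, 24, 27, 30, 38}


Set A = {2, 8, 17, 30, 32}
Set B = {8, 22, 24, 27, 30, 38}
Check each element of A against B:
2 ∉ B (include), 8 ∈ B, 17 ∉ B (include), 30 ∈ B, 32 ∉ B (include)
Elements of A not in B: {2, 17, 32}

{2, 17, 32}


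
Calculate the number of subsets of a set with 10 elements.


The set has 10 elements.
The power set contains all possible subsets.
|P(A)| = 2^|A| = 2^10 = 1024

1024


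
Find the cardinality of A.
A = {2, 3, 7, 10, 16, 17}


Set A = {2, 3, 7, 10, 16, 17}
Listing elements: 2, 3, 7, 10, 16, 17
Counting: 6 elements
|A| = 6

6


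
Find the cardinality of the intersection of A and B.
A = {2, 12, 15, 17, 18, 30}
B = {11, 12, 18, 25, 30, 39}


Set A = {2, 12, 15, 17, 18, 30}
Set B = {11, 12, 18, 25, 30, 39}
A ∩ B = {12, 18, 30}
|A ∩ B| = 3

3


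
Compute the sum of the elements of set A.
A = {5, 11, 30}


Set A = {5, 11, 30}
Sum = 5 + 11 + 30 = 46

46


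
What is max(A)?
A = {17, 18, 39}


Set A = {17, 18, 39}
Elements in ascending order: 17, 18, 39
The largest element is 39.

39


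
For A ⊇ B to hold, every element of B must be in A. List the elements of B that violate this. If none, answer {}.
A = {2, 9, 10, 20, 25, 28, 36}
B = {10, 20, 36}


Set A = {2, 9, 10, 20, 25, 28, 36}
Set B = {10, 20, 36}
Check each element of B against A:
10 ∈ A, 20 ∈ A, 36 ∈ A
Elements of B not in A: {}

{}


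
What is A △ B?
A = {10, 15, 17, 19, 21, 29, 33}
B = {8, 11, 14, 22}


Set A = {10, 15, 17, 19, 21, 29, 33}
Set B = {8, 11, 14, 22}
A △ B = (A \ B) ∪ (B \ A)
Elements in A but not B: {10, 15, 17, 19, 21, 29, 33}
Elements in B but not A: {8, 11, 14, 22}
A △ B = {8, 10, 11, 14, 15, 17, 19, 21, 22, 29, 33}

{8, 10, 11, 14, 15, 17, 19, 21, 22, 29, 33}


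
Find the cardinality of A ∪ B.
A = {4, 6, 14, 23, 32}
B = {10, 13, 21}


Set A = {4, 6, 14, 23, 32}, |A| = 5
Set B = {10, 13, 21}, |B| = 3
A ∩ B = {}, |A ∩ B| = 0
|A ∪ B| = |A| + |B| - |A ∩ B| = 5 + 3 - 0 = 8

8


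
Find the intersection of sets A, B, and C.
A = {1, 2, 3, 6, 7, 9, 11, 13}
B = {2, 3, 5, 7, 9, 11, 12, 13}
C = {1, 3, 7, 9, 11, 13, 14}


Set A = {1, 2, 3, 6, 7, 9, 11, 13}
Set B = {2, 3, 5, 7, 9, 11, 12, 13}
Set C = {1, 3, 7, 9, 11, 13, 14}
First, A ∩ B = {2, 3, 7, 9, 11, 13}
Then, (A ∩ B) ∩ C = {3, 7, 9, 11, 13}

{3, 7, 9, 11, 13}


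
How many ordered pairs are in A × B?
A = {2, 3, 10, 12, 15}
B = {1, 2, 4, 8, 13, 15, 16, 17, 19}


Set A = {2, 3, 10, 12, 15} has 5 elements.
Set B = {1, 2, 4, 8, 13, 15, 16, 17, 19} has 9 elements.
|A × B| = |A| × |B| = 5 × 9 = 45

45


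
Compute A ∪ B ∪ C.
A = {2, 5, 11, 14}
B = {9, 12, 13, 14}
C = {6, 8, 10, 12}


Set A = {2, 5, 11, 14}
Set B = {9, 12, 13, 14}
Set C = {6, 8, 10, 12}
First, A ∪ B = {2, 5, 9, 11, 12, 13, 14}
Then, (A ∪ B) ∪ C = {2, 5, 6, 8, 9, 10, 11, 12, 13, 14}

{2, 5, 6, 8, 9, 10, 11, 12, 13, 14}


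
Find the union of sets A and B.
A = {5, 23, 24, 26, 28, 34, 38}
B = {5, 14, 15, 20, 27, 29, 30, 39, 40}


Set A = {5, 23, 24, 26, 28, 34, 38}
Set B = {5, 14, 15, 20, 27, 29, 30, 39, 40}
A ∪ B includes all elements in either set.
Elements from A: {5, 23, 24, 26, 28, 34, 38}
Elements from B not already included: {14, 15, 20, 27, 29, 30, 39, 40}
A ∪ B = {5, 14, 15, 20, 23, 24, 26, 27, 28, 29, 30, 34, 38, 39, 40}

{5, 14, 15, 20, 23, 24, 26, 27, 28, 29, 30, 34, 38, 39, 40}


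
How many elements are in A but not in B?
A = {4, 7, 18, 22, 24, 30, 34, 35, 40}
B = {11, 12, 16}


Set A = {4, 7, 18, 22, 24, 30, 34, 35, 40}
Set B = {11, 12, 16}
A \ B = {4, 7, 18, 22, 24, 30, 34, 35, 40}
|A \ B| = 9

9


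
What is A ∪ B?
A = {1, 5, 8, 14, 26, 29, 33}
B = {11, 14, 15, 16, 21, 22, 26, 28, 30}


Set A = {1, 5, 8, 14, 26, 29, 33}
Set B = {11, 14, 15, 16, 21, 22, 26, 28, 30}
A ∪ B includes all elements in either set.
Elements from A: {1, 5, 8, 14, 26, 29, 33}
Elements from B not already included: {11, 15, 16, 21, 22, 28, 30}
A ∪ B = {1, 5, 8, 11, 14, 15, 16, 21, 22, 26, 28, 29, 30, 33}

{1, 5, 8, 11, 14, 15, 16, 21, 22, 26, 28, 29, 30, 33}


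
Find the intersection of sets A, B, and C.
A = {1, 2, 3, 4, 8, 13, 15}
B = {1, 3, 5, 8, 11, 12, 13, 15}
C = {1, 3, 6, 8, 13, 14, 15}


Set A = {1, 2, 3, 4, 8, 13, 15}
Set B = {1, 3, 5, 8, 11, 12, 13, 15}
Set C = {1, 3, 6, 8, 13, 14, 15}
First, A ∩ B = {1, 3, 8, 13, 15}
Then, (A ∩ B) ∩ C = {1, 3, 8, 13, 15}

{1, 3, 8, 13, 15}


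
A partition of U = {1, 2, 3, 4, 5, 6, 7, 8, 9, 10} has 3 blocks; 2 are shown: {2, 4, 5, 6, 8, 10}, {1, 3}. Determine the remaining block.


U = {1, 2, 3, 4, 5, 6, 7, 8, 9, 10}
Shown blocks: {2, 4, 5, 6, 8, 10}, {1, 3}
A partition's blocks are pairwise disjoint and cover U, so the missing block = U \ (union of shown blocks).
Union of shown blocks: {1, 2, 3, 4, 5, 6, 8, 10}
Missing block = U \ (union) = {7, 9}

{7, 9}


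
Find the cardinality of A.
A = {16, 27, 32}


Set A = {16, 27, 32}
Listing elements: 16, 27, 32
Counting: 3 elements
|A| = 3

3


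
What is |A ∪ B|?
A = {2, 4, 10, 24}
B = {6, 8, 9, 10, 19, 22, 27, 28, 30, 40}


Set A = {2, 4, 10, 24}, |A| = 4
Set B = {6, 8, 9, 10, 19, 22, 27, 28, 30, 40}, |B| = 10
A ∩ B = {10}, |A ∩ B| = 1
|A ∪ B| = |A| + |B| - |A ∩ B| = 4 + 10 - 1 = 13

13


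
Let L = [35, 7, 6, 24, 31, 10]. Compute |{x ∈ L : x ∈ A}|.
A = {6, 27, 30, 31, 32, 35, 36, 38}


Set A = {6, 27, 30, 31, 32, 35, 36, 38}
Candidates: [35, 7, 6, 24, 31, 10]
Check each candidate:
35 ∈ A, 7 ∉ A, 6 ∈ A, 24 ∉ A, 31 ∈ A, 10 ∉ A
Count of candidates in A: 3

3


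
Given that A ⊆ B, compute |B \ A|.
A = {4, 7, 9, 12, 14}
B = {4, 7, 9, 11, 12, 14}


Set A = {4, 7, 9, 12, 14}, |A| = 5
Set B = {4, 7, 9, 11, 12, 14}, |B| = 6
Since A ⊆ B: B \ A = {11}
|B| - |A| = 6 - 5 = 1

1


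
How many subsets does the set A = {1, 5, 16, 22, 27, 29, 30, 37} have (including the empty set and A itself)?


Set A = {1, 5, 16, 22, 27, 29, 30, 37}
|A| = 8
The power set P(A) contains all subsets of A.
|P(A)| = 2^|A| = 2^8 = 256

256


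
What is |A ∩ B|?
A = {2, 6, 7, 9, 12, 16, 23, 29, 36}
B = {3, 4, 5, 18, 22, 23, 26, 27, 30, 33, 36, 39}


Set A = {2, 6, 7, 9, 12, 16, 23, 29, 36}
Set B = {3, 4, 5, 18, 22, 23, 26, 27, 30, 33, 36, 39}
A ∩ B = {23, 36}
|A ∩ B| = 2

2


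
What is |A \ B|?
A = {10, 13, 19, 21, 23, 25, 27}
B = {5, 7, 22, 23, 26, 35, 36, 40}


Set A = {10, 13, 19, 21, 23, 25, 27}
Set B = {5, 7, 22, 23, 26, 35, 36, 40}
A \ B = {10, 13, 19, 21, 25, 27}
|A \ B| = 6

6


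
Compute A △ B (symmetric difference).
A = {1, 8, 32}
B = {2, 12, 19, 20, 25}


Set A = {1, 8, 32}
Set B = {2, 12, 19, 20, 25}
A △ B = (A \ B) ∪ (B \ A)
Elements in A but not B: {1, 8, 32}
Elements in B but not A: {2, 12, 19, 20, 25}
A △ B = {1, 2, 8, 12, 19, 20, 25, 32}

{1, 2, 8, 12, 19, 20, 25, 32}


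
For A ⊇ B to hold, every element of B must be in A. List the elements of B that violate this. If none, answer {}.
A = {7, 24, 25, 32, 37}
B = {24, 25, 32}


Set A = {7, 24, 25, 32, 37}
Set B = {24, 25, 32}
Check each element of B against A:
24 ∈ A, 25 ∈ A, 32 ∈ A
Elements of B not in A: {}

{}


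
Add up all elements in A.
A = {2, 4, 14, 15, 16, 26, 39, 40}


Set A = {2, 4, 14, 15, 16, 26, 39, 40}
Sum = 2 + 4 + 14 + 15 + 16 + 26 + 39 + 40 = 156

156


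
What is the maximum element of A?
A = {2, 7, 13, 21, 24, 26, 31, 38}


Set A = {2, 7, 13, 21, 24, 26, 31, 38}
Elements in ascending order: 2, 7, 13, 21, 24, 26, 31, 38
The largest element is 38.

38


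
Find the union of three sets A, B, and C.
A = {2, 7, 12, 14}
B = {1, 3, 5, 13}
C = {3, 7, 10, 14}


Set A = {2, 7, 12, 14}
Set B = {1, 3, 5, 13}
Set C = {3, 7, 10, 14}
First, A ∪ B = {1, 2, 3, 5, 7, 12, 13, 14}
Then, (A ∪ B) ∪ C = {1, 2, 3, 5, 7, 10, 12, 13, 14}

{1, 2, 3, 5, 7, 10, 12, 13, 14}


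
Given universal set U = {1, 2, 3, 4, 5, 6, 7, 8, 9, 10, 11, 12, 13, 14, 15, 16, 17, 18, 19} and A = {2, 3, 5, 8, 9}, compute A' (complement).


Universal set U = {1, 2, 3, 4, 5, 6, 7, 8, 9, 10, 11, 12, 13, 14, 15, 16, 17, 18, 19}
Set A = {2, 3, 5, 8, 9}
A' = U \ A = elements in U but not in A
Checking each element of U:
1 (not in A, include), 2 (in A, exclude), 3 (in A, exclude), 4 (not in A, include), 5 (in A, exclude), 6 (not in A, include), 7 (not in A, include), 8 (in A, exclude), 9 (in A, exclude), 10 (not in A, include), 11 (not in A, include), 12 (not in A, include), 13 (not in A, include), 14 (not in A, include), 15 (not in A, include), 16 (not in A, include), 17 (not in A, include), 18 (not in A, include), 19 (not in A, include)
A' = {1, 4, 6, 7, 10, 11, 12, 13, 14, 15, 16, 17, 18, 19}

{1, 4, 6, 7, 10, 11, 12, 13, 14, 15, 16, 17, 18, 19}


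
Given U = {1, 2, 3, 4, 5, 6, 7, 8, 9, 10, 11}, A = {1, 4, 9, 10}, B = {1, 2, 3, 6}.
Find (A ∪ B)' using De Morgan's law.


U = {1, 2, 3, 4, 5, 6, 7, 8, 9, 10, 11}
A = {1, 4, 9, 10}, B = {1, 2, 3, 6}
A ∪ B = {1, 2, 3, 4, 6, 9, 10}
(A ∪ B)' = U \ (A ∪ B) = {5, 7, 8, 11}
Verification via A' ∩ B': A' = {2, 3, 5, 6, 7, 8, 11}, B' = {4, 5, 7, 8, 9, 10, 11}
A' ∩ B' = {5, 7, 8, 11} ✓

{5, 7, 8, 11}


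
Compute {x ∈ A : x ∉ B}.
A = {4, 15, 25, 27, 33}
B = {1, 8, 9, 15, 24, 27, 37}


Set A = {4, 15, 25, 27, 33}
Set B = {1, 8, 9, 15, 24, 27, 37}
Check each element of A against B:
4 ∉ B (include), 15 ∈ B, 25 ∉ B (include), 27 ∈ B, 33 ∉ B (include)
Elements of A not in B: {4, 25, 33}

{4, 25, 33}


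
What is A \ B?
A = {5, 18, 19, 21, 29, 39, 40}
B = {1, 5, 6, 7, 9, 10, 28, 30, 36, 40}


Set A = {5, 18, 19, 21, 29, 39, 40}
Set B = {1, 5, 6, 7, 9, 10, 28, 30, 36, 40}
A \ B includes elements in A that are not in B.
Check each element of A:
5 (in B, remove), 18 (not in B, keep), 19 (not in B, keep), 21 (not in B, keep), 29 (not in B, keep), 39 (not in B, keep), 40 (in B, remove)
A \ B = {18, 19, 21, 29, 39}

{18, 19, 21, 29, 39}


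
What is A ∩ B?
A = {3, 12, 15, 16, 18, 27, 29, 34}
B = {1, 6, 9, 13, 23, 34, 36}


Set A = {3, 12, 15, 16, 18, 27, 29, 34}
Set B = {1, 6, 9, 13, 23, 34, 36}
A ∩ B includes only elements in both sets.
Check each element of A against B:
3 ✗, 12 ✗, 15 ✗, 16 ✗, 18 ✗, 27 ✗, 29 ✗, 34 ✓
A ∩ B = {34}

{34}


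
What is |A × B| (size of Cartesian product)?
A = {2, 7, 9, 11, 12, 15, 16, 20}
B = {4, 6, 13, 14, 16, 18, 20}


Set A = {2, 7, 9, 11, 12, 15, 16, 20} has 8 elements.
Set B = {4, 6, 13, 14, 16, 18, 20} has 7 elements.
|A × B| = |A| × |B| = 8 × 7 = 56

56


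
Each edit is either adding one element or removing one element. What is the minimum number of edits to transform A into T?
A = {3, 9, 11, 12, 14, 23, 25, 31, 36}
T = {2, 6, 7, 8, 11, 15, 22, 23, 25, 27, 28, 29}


Set A = {3, 9, 11, 12, 14, 23, 25, 31, 36}
Set T = {2, 6, 7, 8, 11, 15, 22, 23, 25, 27, 28, 29}
Elements to remove from A (in A, not in T): {3, 9, 12, 14, 31, 36} → 6 removals
Elements to add to A (in T, not in A): {2, 6, 7, 8, 15, 22, 27, 28, 29} → 9 additions
Total edits = 6 + 9 = 15

15


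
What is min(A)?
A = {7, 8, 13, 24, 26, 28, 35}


Set A = {7, 8, 13, 24, 26, 28, 35}
Elements in ascending order: 7, 8, 13, 24, 26, 28, 35
The smallest element is 7.

7


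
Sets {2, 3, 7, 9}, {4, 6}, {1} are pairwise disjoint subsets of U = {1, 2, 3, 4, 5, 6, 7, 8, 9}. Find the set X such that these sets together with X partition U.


U = {1, 2, 3, 4, 5, 6, 7, 8, 9}
Shown blocks: {2, 3, 7, 9}, {4, 6}, {1}
A partition's blocks are pairwise disjoint and cover U, so the missing block = U \ (union of shown blocks).
Union of shown blocks: {1, 2, 3, 4, 6, 7, 9}
Missing block = U \ (union) = {5, 8}

{5, 8}


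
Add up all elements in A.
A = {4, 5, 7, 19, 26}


Set A = {4, 5, 7, 19, 26}
Sum = 4 + 5 + 7 + 19 + 26 = 61

61


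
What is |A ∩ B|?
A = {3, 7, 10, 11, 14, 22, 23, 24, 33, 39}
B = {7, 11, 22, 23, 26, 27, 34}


Set A = {3, 7, 10, 11, 14, 22, 23, 24, 33, 39}
Set B = {7, 11, 22, 23, 26, 27, 34}
A ∩ B = {7, 11, 22, 23}
|A ∩ B| = 4

4


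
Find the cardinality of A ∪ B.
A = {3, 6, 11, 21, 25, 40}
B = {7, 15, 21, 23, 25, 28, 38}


Set A = {3, 6, 11, 21, 25, 40}, |A| = 6
Set B = {7, 15, 21, 23, 25, 28, 38}, |B| = 7
A ∩ B = {21, 25}, |A ∩ B| = 2
|A ∪ B| = |A| + |B| - |A ∩ B| = 6 + 7 - 2 = 11

11


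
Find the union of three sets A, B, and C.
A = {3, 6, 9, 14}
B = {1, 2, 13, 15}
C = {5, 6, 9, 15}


Set A = {3, 6, 9, 14}
Set B = {1, 2, 13, 15}
Set C = {5, 6, 9, 15}
First, A ∪ B = {1, 2, 3, 6, 9, 13, 14, 15}
Then, (A ∪ B) ∪ C = {1, 2, 3, 5, 6, 9, 13, 14, 15}

{1, 2, 3, 5, 6, 9, 13, 14, 15}


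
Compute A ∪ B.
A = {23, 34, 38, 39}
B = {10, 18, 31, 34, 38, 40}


Set A = {23, 34, 38, 39}
Set B = {10, 18, 31, 34, 38, 40}
A ∪ B includes all elements in either set.
Elements from A: {23, 34, 38, 39}
Elements from B not already included: {10, 18, 31, 40}
A ∪ B = {10, 18, 23, 31, 34, 38, 39, 40}

{10, 18, 23, 31, 34, 38, 39, 40}


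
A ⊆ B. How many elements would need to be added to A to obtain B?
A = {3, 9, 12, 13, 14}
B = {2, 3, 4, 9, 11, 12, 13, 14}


Set A = {3, 9, 12, 13, 14}, |A| = 5
Set B = {2, 3, 4, 9, 11, 12, 13, 14}, |B| = 8
Since A ⊆ B: B \ A = {2, 4, 11}
|B| - |A| = 8 - 5 = 3

3


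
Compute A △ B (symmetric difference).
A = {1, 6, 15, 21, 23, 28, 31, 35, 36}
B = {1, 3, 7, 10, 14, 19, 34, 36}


Set A = {1, 6, 15, 21, 23, 28, 31, 35, 36}
Set B = {1, 3, 7, 10, 14, 19, 34, 36}
A △ B = (A \ B) ∪ (B \ A)
Elements in A but not B: {6, 15, 21, 23, 28, 31, 35}
Elements in B but not A: {3, 7, 10, 14, 19, 34}
A △ B = {3, 6, 7, 10, 14, 15, 19, 21, 23, 28, 31, 34, 35}

{3, 6, 7, 10, 14, 15, 19, 21, 23, 28, 31, 34, 35}


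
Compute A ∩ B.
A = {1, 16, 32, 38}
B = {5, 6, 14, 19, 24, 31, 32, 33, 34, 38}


Set A = {1, 16, 32, 38}
Set B = {5, 6, 14, 19, 24, 31, 32, 33, 34, 38}
A ∩ B includes only elements in both sets.
Check each element of A against B:
1 ✗, 16 ✗, 32 ✓, 38 ✓
A ∩ B = {32, 38}

{32, 38}


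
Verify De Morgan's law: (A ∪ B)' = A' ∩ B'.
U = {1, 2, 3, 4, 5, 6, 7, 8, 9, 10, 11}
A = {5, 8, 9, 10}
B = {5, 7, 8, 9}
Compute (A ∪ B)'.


U = {1, 2, 3, 4, 5, 6, 7, 8, 9, 10, 11}
A = {5, 8, 9, 10}, B = {5, 7, 8, 9}
A ∪ B = {5, 7, 8, 9, 10}
(A ∪ B)' = U \ (A ∪ B) = {1, 2, 3, 4, 6, 11}
Verification via A' ∩ B': A' = {1, 2, 3, 4, 6, 7, 11}, B' = {1, 2, 3, 4, 6, 10, 11}
A' ∩ B' = {1, 2, 3, 4, 6, 11} ✓

{1, 2, 3, 4, 6, 11}


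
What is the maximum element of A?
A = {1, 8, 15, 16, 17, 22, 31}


Set A = {1, 8, 15, 16, 17, 22, 31}
Elements in ascending order: 1, 8, 15, 16, 17, 22, 31
The largest element is 31.

31


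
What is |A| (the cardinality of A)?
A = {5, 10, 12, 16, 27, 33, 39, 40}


Set A = {5, 10, 12, 16, 27, 33, 39, 40}
Listing elements: 5, 10, 12, 16, 27, 33, 39, 40
Counting: 8 elements
|A| = 8

8


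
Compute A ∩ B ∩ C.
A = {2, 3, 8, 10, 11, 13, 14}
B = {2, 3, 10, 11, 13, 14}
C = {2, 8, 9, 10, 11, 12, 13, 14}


Set A = {2, 3, 8, 10, 11, 13, 14}
Set B = {2, 3, 10, 11, 13, 14}
Set C = {2, 8, 9, 10, 11, 12, 13, 14}
First, A ∩ B = {2, 3, 10, 11, 13, 14}
Then, (A ∩ B) ∩ C = {2, 10, 11, 13, 14}

{2, 10, 11, 13, 14}


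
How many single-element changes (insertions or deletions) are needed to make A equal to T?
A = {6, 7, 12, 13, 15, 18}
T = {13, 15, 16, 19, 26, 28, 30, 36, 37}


Set A = {6, 7, 12, 13, 15, 18}
Set T = {13, 15, 16, 19, 26, 28, 30, 36, 37}
Elements to remove from A (in A, not in T): {6, 7, 12, 18} → 4 removals
Elements to add to A (in T, not in A): {16, 19, 26, 28, 30, 36, 37} → 7 additions
Total edits = 4 + 7 = 11

11


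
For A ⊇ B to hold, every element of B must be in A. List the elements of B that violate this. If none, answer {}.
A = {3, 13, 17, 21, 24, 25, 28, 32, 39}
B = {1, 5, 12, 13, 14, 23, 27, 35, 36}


Set A = {3, 13, 17, 21, 24, 25, 28, 32, 39}
Set B = {1, 5, 12, 13, 14, 23, 27, 35, 36}
Check each element of B against A:
1 ∉ A (include), 5 ∉ A (include), 12 ∉ A (include), 13 ∈ A, 14 ∉ A (include), 23 ∉ A (include), 27 ∉ A (include), 35 ∉ A (include), 36 ∉ A (include)
Elements of B not in A: {1, 5, 12, 14, 23, 27, 35, 36}

{1, 5, 12, 14, 23, 27, 35, 36}


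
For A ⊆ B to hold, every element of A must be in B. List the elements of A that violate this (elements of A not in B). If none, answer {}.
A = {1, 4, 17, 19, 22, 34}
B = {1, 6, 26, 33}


Set A = {1, 4, 17, 19, 22, 34}
Set B = {1, 6, 26, 33}
Check each element of A against B:
1 ∈ B, 4 ∉ B (include), 17 ∉ B (include), 19 ∉ B (include), 22 ∉ B (include), 34 ∉ B (include)
Elements of A not in B: {4, 17, 19, 22, 34}

{4, 17, 19, 22, 34}


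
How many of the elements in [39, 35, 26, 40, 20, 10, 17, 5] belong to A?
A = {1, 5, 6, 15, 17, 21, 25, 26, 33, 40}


Set A = {1, 5, 6, 15, 17, 21, 25, 26, 33, 40}
Candidates: [39, 35, 26, 40, 20, 10, 17, 5]
Check each candidate:
39 ∉ A, 35 ∉ A, 26 ∈ A, 40 ∈ A, 20 ∉ A, 10 ∉ A, 17 ∈ A, 5 ∈ A
Count of candidates in A: 4

4


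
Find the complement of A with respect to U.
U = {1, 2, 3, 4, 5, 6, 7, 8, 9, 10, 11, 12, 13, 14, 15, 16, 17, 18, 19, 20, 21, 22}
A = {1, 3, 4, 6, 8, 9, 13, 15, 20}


Universal set U = {1, 2, 3, 4, 5, 6, 7, 8, 9, 10, 11, 12, 13, 14, 15, 16, 17, 18, 19, 20, 21, 22}
Set A = {1, 3, 4, 6, 8, 9, 13, 15, 20}
A' = U \ A = elements in U but not in A
Checking each element of U:
1 (in A, exclude), 2 (not in A, include), 3 (in A, exclude), 4 (in A, exclude), 5 (not in A, include), 6 (in A, exclude), 7 (not in A, include), 8 (in A, exclude), 9 (in A, exclude), 10 (not in A, include), 11 (not in A, include), 12 (not in A, include), 13 (in A, exclude), 14 (not in A, include), 15 (in A, exclude), 16 (not in A, include), 17 (not in A, include), 18 (not in A, include), 19 (not in A, include), 20 (in A, exclude), 21 (not in A, include), 22 (not in A, include)
A' = {2, 5, 7, 10, 11, 12, 14, 16, 17, 18, 19, 21, 22}

{2, 5, 7, 10, 11, 12, 14, 16, 17, 18, 19, 21, 22}
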